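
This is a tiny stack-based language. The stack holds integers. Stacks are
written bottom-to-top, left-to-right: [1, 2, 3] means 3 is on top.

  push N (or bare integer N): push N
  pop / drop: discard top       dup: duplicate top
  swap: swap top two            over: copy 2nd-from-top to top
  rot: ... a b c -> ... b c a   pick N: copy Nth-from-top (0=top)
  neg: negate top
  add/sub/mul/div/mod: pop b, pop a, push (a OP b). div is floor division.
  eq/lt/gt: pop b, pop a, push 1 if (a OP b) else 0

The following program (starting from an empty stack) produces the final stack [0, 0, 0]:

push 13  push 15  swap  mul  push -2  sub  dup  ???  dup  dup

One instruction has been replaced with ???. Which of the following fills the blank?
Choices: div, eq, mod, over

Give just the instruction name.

Answer: mod

Derivation:
Stack before ???: [197, 197]
Stack after ???:  [0]
Checking each choice:
  div: produces [1, 1, 1]
  eq: produces [1, 1, 1]
  mod: MATCH
  over: produces [197, 197, 197, 197, 197]


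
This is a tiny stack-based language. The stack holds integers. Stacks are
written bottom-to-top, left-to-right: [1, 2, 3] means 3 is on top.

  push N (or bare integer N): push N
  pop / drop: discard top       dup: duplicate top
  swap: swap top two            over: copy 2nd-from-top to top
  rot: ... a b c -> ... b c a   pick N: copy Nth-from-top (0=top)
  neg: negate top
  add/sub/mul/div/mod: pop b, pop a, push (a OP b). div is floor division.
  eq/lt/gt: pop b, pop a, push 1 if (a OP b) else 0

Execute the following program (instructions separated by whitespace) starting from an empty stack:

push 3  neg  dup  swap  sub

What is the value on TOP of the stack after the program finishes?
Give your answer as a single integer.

After 'push 3': [3]
After 'neg': [-3]
After 'dup': [-3, -3]
After 'swap': [-3, -3]
After 'sub': [0]

Answer: 0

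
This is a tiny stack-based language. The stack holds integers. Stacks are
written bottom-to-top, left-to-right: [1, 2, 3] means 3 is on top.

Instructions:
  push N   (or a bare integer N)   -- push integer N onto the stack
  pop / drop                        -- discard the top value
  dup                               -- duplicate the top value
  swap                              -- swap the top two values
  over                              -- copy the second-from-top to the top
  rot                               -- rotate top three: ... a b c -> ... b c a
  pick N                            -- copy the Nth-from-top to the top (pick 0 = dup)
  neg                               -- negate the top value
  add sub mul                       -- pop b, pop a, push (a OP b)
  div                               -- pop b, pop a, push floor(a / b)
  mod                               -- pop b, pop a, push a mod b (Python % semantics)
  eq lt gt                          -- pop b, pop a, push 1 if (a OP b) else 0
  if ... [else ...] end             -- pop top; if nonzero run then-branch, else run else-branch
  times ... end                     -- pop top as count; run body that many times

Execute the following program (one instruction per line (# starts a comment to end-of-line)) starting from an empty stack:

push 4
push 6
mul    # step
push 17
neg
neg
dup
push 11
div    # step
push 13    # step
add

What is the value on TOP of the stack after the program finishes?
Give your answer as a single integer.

Answer: 14

Derivation:
After 'push 4': [4]
After 'push 6': [4, 6]
After 'mul': [24]
After 'push 17': [24, 17]
After 'neg': [24, -17]
After 'neg': [24, 17]
After 'dup': [24, 17, 17]
After 'push 11': [24, 17, 17, 11]
After 'div': [24, 17, 1]
After 'push 13': [24, 17, 1, 13]
After 'add': [24, 17, 14]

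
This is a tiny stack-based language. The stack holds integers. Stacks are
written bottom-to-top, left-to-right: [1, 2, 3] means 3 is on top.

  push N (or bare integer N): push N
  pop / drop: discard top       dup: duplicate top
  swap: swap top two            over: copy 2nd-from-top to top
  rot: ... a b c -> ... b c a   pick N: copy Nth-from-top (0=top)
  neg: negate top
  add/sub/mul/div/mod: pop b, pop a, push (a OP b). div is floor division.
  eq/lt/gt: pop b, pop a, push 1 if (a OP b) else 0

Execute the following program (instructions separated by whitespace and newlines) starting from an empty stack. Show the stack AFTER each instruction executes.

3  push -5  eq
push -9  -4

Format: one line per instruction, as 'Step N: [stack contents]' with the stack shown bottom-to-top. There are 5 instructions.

Step 1: [3]
Step 2: [3, -5]
Step 3: [0]
Step 4: [0, -9]
Step 5: [0, -9, -4]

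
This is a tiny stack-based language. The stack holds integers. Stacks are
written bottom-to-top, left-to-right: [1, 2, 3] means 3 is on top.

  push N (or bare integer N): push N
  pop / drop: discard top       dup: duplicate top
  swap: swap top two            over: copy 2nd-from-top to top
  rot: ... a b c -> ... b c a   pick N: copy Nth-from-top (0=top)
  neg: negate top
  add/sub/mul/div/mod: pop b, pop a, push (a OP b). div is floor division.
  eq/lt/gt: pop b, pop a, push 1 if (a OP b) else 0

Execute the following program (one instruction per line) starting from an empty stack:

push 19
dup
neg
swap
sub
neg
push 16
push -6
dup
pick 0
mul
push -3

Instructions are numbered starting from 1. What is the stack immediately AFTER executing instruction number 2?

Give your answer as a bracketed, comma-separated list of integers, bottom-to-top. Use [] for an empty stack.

Answer: [19, 19]

Derivation:
Step 1 ('push 19'): [19]
Step 2 ('dup'): [19, 19]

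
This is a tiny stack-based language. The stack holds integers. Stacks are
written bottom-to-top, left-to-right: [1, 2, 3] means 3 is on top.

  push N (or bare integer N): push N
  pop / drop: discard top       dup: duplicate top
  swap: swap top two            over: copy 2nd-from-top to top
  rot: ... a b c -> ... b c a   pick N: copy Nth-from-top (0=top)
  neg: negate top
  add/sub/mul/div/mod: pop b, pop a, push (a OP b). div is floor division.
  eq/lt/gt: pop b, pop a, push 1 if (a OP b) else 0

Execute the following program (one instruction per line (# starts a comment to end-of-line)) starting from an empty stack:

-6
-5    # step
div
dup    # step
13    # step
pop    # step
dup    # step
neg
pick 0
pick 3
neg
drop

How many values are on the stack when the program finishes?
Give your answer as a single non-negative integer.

Answer: 4

Derivation:
After 'push -6': stack = [-6] (depth 1)
After 'push -5': stack = [-6, -5] (depth 2)
After 'div': stack = [1] (depth 1)
After 'dup': stack = [1, 1] (depth 2)
After 'push 13': stack = [1, 1, 13] (depth 3)
After 'pop': stack = [1, 1] (depth 2)
After 'dup': stack = [1, 1, 1] (depth 3)
After 'neg': stack = [1, 1, -1] (depth 3)
After 'pick 0': stack = [1, 1, -1, -1] (depth 4)
After 'pick 3': stack = [1, 1, -1, -1, 1] (depth 5)
After 'neg': stack = [1, 1, -1, -1, -1] (depth 5)
After 'drop': stack = [1, 1, -1, -1] (depth 4)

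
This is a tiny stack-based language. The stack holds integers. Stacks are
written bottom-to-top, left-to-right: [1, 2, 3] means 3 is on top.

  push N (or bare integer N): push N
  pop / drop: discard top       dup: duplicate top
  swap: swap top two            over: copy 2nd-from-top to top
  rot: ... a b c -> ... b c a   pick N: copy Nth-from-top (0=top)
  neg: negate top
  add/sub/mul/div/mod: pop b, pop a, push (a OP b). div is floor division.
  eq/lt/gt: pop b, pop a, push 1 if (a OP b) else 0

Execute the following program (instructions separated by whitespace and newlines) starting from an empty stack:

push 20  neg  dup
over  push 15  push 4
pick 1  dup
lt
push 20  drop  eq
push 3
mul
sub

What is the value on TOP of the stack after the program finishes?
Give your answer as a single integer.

After 'push 20': [20]
After 'neg': [-20]
After 'dup': [-20, -20]
After 'over': [-20, -20, -20]
After 'push 15': [-20, -20, -20, 15]
After 'push 4': [-20, -20, -20, 15, 4]
After 'pick 1': [-20, -20, -20, 15, 4, 15]
After 'dup': [-20, -20, -20, 15, 4, 15, 15]
After 'lt': [-20, -20, -20, 15, 4, 0]
After 'push 20': [-20, -20, -20, 15, 4, 0, 20]
After 'drop': [-20, -20, -20, 15, 4, 0]
After 'eq': [-20, -20, -20, 15, 0]
After 'push 3': [-20, -20, -20, 15, 0, 3]
After 'mul': [-20, -20, -20, 15, 0]
After 'sub': [-20, -20, -20, 15]

Answer: 15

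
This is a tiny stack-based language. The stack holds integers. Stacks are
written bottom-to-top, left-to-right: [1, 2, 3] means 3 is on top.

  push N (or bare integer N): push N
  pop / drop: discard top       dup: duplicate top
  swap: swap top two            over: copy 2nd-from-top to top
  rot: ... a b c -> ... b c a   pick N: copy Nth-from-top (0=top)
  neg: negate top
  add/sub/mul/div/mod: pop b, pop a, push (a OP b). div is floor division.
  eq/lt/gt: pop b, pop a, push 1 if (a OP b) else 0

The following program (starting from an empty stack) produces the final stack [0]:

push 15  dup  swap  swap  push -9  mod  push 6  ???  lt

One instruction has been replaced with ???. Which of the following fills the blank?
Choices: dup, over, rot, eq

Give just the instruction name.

Answer: eq

Derivation:
Stack before ???: [15, -3, 6]
Stack after ???:  [15, 0]
Checking each choice:
  dup: produces [15, -3, 0]
  over: produces [15, -3, 0]
  rot: produces [-3, 1]
  eq: MATCH


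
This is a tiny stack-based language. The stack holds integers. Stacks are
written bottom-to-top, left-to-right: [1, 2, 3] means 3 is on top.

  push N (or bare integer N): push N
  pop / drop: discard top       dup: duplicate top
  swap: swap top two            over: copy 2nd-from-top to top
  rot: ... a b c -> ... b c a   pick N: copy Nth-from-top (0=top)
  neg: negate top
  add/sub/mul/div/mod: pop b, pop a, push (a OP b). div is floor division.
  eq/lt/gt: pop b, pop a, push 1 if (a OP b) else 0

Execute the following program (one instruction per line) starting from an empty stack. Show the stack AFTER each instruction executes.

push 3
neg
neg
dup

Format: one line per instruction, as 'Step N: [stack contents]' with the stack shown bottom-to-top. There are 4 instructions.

Step 1: [3]
Step 2: [-3]
Step 3: [3]
Step 4: [3, 3]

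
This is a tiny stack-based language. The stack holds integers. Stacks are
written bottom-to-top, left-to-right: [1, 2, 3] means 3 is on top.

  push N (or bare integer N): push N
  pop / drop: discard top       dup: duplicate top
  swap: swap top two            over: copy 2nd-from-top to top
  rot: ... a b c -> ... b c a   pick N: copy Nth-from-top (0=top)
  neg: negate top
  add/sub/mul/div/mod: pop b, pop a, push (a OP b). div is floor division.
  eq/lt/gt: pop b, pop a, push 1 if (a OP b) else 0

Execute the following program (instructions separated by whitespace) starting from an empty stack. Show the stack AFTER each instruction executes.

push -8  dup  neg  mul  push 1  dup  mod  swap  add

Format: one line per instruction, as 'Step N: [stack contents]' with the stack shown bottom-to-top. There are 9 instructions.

Step 1: [-8]
Step 2: [-8, -8]
Step 3: [-8, 8]
Step 4: [-64]
Step 5: [-64, 1]
Step 6: [-64, 1, 1]
Step 7: [-64, 0]
Step 8: [0, -64]
Step 9: [-64]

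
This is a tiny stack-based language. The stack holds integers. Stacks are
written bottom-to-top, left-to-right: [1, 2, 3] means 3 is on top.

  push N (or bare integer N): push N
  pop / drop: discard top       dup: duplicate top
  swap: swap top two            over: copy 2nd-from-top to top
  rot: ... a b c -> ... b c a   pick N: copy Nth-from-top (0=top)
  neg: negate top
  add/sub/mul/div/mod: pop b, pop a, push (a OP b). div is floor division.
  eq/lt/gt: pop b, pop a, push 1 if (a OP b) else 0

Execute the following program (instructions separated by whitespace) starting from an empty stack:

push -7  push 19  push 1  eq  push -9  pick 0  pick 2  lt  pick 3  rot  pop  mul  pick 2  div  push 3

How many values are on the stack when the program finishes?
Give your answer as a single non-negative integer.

After 'push -7': stack = [-7] (depth 1)
After 'push 19': stack = [-7, 19] (depth 2)
After 'push 1': stack = [-7, 19, 1] (depth 3)
After 'eq': stack = [-7, 0] (depth 2)
After 'push -9': stack = [-7, 0, -9] (depth 3)
After 'pick 0': stack = [-7, 0, -9, -9] (depth 4)
After 'pick 2': stack = [-7, 0, -9, -9, 0] (depth 5)
After 'lt': stack = [-7, 0, -9, 1] (depth 4)
After 'pick 3': stack = [-7, 0, -9, 1, -7] (depth 5)
After 'rot': stack = [-7, 0, 1, -7, -9] (depth 5)
After 'pop': stack = [-7, 0, 1, -7] (depth 4)
After 'mul': stack = [-7, 0, -7] (depth 3)
After 'pick 2': stack = [-7, 0, -7, -7] (depth 4)
After 'div': stack = [-7, 0, 1] (depth 3)
After 'push 3': stack = [-7, 0, 1, 3] (depth 4)

Answer: 4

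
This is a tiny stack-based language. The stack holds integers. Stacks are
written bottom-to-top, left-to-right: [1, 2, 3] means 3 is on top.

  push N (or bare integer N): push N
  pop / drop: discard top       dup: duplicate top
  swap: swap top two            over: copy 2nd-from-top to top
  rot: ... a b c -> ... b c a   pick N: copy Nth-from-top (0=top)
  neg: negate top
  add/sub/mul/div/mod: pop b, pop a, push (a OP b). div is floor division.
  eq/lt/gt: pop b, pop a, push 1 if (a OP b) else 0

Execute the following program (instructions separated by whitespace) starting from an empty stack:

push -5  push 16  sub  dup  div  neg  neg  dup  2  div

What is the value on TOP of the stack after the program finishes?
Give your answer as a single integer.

Answer: 0

Derivation:
After 'push -5': [-5]
After 'push 16': [-5, 16]
After 'sub': [-21]
After 'dup': [-21, -21]
After 'div': [1]
After 'neg': [-1]
After 'neg': [1]
After 'dup': [1, 1]
After 'push 2': [1, 1, 2]
After 'div': [1, 0]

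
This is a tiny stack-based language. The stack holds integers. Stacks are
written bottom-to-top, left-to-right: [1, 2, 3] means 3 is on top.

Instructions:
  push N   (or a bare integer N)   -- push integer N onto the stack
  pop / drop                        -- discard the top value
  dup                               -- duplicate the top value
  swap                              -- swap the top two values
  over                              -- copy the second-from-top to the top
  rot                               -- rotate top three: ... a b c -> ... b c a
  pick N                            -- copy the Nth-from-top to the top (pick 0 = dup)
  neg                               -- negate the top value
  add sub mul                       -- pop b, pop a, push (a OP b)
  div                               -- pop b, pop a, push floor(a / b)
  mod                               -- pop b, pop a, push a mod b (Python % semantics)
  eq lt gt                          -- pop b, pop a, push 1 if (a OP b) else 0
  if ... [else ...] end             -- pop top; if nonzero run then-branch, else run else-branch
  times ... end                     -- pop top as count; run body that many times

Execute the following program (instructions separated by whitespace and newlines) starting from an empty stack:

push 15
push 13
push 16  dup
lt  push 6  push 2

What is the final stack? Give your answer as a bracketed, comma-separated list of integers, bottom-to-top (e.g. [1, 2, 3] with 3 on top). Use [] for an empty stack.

After 'push 15': [15]
After 'push 13': [15, 13]
After 'push 16': [15, 13, 16]
After 'dup': [15, 13, 16, 16]
After 'lt': [15, 13, 0]
After 'push 6': [15, 13, 0, 6]
After 'push 2': [15, 13, 0, 6, 2]

Answer: [15, 13, 0, 6, 2]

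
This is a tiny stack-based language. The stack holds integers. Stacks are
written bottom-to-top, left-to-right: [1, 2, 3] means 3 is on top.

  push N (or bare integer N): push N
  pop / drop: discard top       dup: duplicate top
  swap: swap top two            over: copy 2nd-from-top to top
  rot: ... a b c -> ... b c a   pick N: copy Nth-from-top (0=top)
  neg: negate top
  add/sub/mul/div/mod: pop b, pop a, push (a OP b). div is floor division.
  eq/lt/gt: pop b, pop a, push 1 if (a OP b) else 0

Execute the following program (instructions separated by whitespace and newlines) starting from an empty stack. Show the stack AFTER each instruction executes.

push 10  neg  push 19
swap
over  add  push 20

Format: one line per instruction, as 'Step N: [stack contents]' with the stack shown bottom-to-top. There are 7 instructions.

Step 1: [10]
Step 2: [-10]
Step 3: [-10, 19]
Step 4: [19, -10]
Step 5: [19, -10, 19]
Step 6: [19, 9]
Step 7: [19, 9, 20]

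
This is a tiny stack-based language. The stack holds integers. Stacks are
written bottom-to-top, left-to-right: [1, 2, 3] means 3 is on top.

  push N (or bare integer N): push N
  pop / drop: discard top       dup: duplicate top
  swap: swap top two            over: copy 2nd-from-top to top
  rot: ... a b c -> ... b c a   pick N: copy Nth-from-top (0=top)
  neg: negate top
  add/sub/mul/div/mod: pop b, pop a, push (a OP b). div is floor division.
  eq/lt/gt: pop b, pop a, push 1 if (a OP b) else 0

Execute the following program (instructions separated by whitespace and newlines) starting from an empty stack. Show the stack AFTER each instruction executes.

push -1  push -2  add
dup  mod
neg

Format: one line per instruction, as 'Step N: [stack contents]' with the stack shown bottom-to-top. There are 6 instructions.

Step 1: [-1]
Step 2: [-1, -2]
Step 3: [-3]
Step 4: [-3, -3]
Step 5: [0]
Step 6: [0]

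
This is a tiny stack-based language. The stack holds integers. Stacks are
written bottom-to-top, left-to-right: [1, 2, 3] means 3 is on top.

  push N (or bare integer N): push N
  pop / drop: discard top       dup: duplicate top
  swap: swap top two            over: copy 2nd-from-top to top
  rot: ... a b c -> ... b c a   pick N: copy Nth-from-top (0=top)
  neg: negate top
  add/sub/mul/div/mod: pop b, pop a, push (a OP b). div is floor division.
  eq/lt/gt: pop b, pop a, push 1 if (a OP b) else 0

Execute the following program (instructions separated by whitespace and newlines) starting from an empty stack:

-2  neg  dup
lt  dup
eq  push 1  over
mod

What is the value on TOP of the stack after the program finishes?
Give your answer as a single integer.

After 'push -2': [-2]
After 'neg': [2]
After 'dup': [2, 2]
After 'lt': [0]
After 'dup': [0, 0]
After 'eq': [1]
After 'push 1': [1, 1]
After 'over': [1, 1, 1]
After 'mod': [1, 0]

Answer: 0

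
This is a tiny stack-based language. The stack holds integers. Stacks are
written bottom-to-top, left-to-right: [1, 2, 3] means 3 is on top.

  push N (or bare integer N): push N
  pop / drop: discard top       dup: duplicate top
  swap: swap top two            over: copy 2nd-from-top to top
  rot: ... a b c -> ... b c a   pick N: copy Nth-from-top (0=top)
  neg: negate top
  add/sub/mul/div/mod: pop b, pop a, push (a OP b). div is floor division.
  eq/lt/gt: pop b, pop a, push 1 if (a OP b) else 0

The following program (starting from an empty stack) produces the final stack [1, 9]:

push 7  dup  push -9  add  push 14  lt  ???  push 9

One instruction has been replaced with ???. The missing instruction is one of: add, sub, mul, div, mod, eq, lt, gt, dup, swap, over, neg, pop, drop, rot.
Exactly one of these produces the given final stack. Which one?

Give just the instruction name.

Answer: gt

Derivation:
Stack before ???: [7, 1]
Stack after ???:  [1]
The instruction that transforms [7, 1] -> [1] is: gt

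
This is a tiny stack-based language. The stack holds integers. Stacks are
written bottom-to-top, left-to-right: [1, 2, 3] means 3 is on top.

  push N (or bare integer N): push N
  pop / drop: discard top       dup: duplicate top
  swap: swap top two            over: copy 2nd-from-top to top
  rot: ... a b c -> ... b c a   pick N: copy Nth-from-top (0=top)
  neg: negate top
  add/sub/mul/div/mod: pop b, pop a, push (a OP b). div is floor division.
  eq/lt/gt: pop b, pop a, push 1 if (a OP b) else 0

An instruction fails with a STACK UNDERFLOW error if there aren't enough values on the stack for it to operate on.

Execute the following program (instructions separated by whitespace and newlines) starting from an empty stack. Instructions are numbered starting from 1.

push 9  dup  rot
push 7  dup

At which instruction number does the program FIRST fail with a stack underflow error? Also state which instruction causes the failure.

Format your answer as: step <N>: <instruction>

Step 1 ('push 9'): stack = [9], depth = 1
Step 2 ('dup'): stack = [9, 9], depth = 2
Step 3 ('rot'): needs 3 value(s) but depth is 2 — STACK UNDERFLOW

Answer: step 3: rot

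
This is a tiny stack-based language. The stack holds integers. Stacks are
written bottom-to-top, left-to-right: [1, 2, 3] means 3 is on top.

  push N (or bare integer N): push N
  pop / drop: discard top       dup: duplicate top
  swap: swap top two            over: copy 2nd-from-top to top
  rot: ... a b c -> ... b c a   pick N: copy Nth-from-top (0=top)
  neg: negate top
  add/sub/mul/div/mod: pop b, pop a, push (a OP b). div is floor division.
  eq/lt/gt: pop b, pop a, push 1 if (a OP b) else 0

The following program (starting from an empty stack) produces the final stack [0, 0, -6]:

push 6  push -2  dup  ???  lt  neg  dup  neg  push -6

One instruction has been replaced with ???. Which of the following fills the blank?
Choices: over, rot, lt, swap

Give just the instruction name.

Stack before ???: [6, -2, -2]
Stack after ???:  [6, 0]
Checking each choice:
  over: produces [6, -2, 0, 0, -6]
  rot: produces [-2, -1, 1, -6]
  lt: MATCH
  swap: produces [6, 0, 0, -6]


Answer: lt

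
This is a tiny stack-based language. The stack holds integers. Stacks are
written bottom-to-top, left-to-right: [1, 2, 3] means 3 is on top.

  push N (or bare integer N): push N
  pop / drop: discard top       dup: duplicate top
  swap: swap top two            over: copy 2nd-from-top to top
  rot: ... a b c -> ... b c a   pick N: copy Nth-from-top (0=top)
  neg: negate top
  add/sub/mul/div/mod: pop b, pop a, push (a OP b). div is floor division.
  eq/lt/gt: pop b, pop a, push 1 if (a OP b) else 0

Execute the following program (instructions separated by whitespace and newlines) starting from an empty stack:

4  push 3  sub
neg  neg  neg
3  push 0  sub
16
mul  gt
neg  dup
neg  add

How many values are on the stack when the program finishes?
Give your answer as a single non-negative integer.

After 'push 4': stack = [4] (depth 1)
After 'push 3': stack = [4, 3] (depth 2)
After 'sub': stack = [1] (depth 1)
After 'neg': stack = [-1] (depth 1)
After 'neg': stack = [1] (depth 1)
After 'neg': stack = [-1] (depth 1)
After 'push 3': stack = [-1, 3] (depth 2)
After 'push 0': stack = [-1, 3, 0] (depth 3)
After 'sub': stack = [-1, 3] (depth 2)
After 'push 16': stack = [-1, 3, 16] (depth 3)
After 'mul': stack = [-1, 48] (depth 2)
After 'gt': stack = [0] (depth 1)
After 'neg': stack = [0] (depth 1)
After 'dup': stack = [0, 0] (depth 2)
After 'neg': stack = [0, 0] (depth 2)
After 'add': stack = [0] (depth 1)

Answer: 1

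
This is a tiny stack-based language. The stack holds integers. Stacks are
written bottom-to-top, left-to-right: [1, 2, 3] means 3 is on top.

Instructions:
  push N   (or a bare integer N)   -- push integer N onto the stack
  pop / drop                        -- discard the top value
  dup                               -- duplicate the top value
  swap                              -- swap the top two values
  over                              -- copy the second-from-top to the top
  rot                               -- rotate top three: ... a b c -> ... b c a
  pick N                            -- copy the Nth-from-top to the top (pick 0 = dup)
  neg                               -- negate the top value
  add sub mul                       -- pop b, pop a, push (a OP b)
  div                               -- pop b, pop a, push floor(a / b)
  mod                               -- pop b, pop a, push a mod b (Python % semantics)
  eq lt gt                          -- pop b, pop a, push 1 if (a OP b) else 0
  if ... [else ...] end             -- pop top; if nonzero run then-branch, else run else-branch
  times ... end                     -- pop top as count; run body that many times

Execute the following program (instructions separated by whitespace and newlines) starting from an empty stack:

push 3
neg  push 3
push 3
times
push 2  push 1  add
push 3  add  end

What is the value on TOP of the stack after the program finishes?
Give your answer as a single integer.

After 'push 3': [3]
After 'neg': [-3]
After 'push 3': [-3, 3]
After 'push 3': [-3, 3, 3]
After 'times': [-3, 3]
After 'push 2': [-3, 3, 2]
After 'push 1': [-3, 3, 2, 1]
After 'add': [-3, 3, 3]
After 'push 3': [-3, 3, 3, 3]
After 'add': [-3, 3, 6]
After 'push 2': [-3, 3, 6, 2]
After 'push 1': [-3, 3, 6, 2, 1]
After 'add': [-3, 3, 6, 3]
After 'push 3': [-3, 3, 6, 3, 3]
After 'add': [-3, 3, 6, 6]
After 'push 2': [-3, 3, 6, 6, 2]
After 'push 1': [-3, 3, 6, 6, 2, 1]
After 'add': [-3, 3, 6, 6, 3]
After 'push 3': [-3, 3, 6, 6, 3, 3]
After 'add': [-3, 3, 6, 6, 6]

Answer: 6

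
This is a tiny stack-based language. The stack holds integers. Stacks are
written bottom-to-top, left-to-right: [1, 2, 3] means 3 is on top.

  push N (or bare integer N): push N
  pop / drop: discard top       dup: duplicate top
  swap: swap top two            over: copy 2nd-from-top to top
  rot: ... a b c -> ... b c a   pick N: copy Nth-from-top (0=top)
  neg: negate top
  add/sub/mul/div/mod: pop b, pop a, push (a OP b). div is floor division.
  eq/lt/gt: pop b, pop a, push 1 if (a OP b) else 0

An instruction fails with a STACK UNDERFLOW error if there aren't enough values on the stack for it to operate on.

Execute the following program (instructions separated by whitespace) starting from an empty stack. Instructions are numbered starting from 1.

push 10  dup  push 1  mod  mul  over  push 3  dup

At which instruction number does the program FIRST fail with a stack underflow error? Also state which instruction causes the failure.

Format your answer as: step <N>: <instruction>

Step 1 ('push 10'): stack = [10], depth = 1
Step 2 ('dup'): stack = [10, 10], depth = 2
Step 3 ('push 1'): stack = [10, 10, 1], depth = 3
Step 4 ('mod'): stack = [10, 0], depth = 2
Step 5 ('mul'): stack = [0], depth = 1
Step 6 ('over'): needs 2 value(s) but depth is 1 — STACK UNDERFLOW

Answer: step 6: over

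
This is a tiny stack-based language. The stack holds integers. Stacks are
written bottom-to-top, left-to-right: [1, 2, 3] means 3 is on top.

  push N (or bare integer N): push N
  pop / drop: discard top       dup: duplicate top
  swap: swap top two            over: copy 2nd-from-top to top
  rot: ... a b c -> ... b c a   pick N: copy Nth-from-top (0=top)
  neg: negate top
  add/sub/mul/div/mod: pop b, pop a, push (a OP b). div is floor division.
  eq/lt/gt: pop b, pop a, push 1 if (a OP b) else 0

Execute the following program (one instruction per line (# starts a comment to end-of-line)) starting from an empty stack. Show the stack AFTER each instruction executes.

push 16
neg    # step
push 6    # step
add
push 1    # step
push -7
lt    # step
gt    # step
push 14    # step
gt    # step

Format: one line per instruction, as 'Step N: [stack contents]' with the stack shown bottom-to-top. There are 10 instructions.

Step 1: [16]
Step 2: [-16]
Step 3: [-16, 6]
Step 4: [-10]
Step 5: [-10, 1]
Step 6: [-10, 1, -7]
Step 7: [-10, 0]
Step 8: [0]
Step 9: [0, 14]
Step 10: [0]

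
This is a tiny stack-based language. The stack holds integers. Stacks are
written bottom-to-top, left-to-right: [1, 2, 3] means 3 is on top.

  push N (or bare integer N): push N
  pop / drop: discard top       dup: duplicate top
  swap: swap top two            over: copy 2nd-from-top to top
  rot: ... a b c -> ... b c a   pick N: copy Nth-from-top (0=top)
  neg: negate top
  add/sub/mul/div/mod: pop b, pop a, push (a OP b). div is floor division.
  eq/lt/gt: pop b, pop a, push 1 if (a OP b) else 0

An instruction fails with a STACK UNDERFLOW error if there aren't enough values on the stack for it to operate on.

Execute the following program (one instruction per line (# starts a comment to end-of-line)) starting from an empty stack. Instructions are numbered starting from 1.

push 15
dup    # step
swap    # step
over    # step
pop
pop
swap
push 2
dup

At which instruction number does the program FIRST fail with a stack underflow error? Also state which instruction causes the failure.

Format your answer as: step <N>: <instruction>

Answer: step 7: swap

Derivation:
Step 1 ('push 15'): stack = [15], depth = 1
Step 2 ('dup'): stack = [15, 15], depth = 2
Step 3 ('swap'): stack = [15, 15], depth = 2
Step 4 ('over'): stack = [15, 15, 15], depth = 3
Step 5 ('pop'): stack = [15, 15], depth = 2
Step 6 ('pop'): stack = [15], depth = 1
Step 7 ('swap'): needs 2 value(s) but depth is 1 — STACK UNDERFLOW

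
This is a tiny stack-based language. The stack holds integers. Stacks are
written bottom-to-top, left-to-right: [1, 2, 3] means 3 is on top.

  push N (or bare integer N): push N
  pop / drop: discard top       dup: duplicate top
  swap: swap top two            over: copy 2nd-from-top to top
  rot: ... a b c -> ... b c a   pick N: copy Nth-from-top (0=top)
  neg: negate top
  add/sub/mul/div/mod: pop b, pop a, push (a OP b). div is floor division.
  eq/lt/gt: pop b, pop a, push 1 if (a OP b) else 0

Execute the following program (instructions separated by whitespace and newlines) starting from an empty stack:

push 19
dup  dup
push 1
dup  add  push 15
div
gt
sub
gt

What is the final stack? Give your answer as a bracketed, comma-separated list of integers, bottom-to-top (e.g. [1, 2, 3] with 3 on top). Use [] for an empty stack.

After 'push 19': [19]
After 'dup': [19, 19]
After 'dup': [19, 19, 19]
After 'push 1': [19, 19, 19, 1]
After 'dup': [19, 19, 19, 1, 1]
After 'add': [19, 19, 19, 2]
After 'push 15': [19, 19, 19, 2, 15]
After 'div': [19, 19, 19, 0]
After 'gt': [19, 19, 1]
After 'sub': [19, 18]
After 'gt': [1]

Answer: [1]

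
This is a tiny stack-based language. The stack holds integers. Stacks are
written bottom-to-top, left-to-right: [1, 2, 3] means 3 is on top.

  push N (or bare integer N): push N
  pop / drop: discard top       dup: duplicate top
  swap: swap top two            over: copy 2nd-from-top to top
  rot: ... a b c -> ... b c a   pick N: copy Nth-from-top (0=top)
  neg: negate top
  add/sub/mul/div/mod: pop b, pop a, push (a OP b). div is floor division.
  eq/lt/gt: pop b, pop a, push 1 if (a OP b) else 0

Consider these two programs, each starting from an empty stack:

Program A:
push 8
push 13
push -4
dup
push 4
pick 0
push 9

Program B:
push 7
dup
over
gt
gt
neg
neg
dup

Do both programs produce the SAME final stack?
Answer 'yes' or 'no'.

Program A trace:
  After 'push 8': [8]
  After 'push 13': [8, 13]
  After 'push -4': [8, 13, -4]
  After 'dup': [8, 13, -4, -4]
  After 'push 4': [8, 13, -4, -4, 4]
  After 'pick 0': [8, 13, -4, -4, 4, 4]
  After 'push 9': [8, 13, -4, -4, 4, 4, 9]
Program A final stack: [8, 13, -4, -4, 4, 4, 9]

Program B trace:
  After 'push 7': [7]
  After 'dup': [7, 7]
  After 'over': [7, 7, 7]
  After 'gt': [7, 0]
  After 'gt': [1]
  After 'neg': [-1]
  After 'neg': [1]
  After 'dup': [1, 1]
Program B final stack: [1, 1]
Same: no

Answer: no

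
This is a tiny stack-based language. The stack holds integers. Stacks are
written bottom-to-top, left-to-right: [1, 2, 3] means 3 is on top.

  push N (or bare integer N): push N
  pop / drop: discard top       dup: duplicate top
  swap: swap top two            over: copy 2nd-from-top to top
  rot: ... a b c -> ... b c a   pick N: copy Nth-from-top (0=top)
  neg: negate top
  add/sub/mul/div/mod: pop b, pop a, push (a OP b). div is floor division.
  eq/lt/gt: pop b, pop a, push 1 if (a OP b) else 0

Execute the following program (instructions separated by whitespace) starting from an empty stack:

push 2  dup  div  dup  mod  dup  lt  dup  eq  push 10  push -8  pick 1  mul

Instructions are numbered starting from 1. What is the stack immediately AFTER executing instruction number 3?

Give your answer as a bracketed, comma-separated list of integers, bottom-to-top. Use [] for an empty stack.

Step 1 ('push 2'): [2]
Step 2 ('dup'): [2, 2]
Step 3 ('div'): [1]

Answer: [1]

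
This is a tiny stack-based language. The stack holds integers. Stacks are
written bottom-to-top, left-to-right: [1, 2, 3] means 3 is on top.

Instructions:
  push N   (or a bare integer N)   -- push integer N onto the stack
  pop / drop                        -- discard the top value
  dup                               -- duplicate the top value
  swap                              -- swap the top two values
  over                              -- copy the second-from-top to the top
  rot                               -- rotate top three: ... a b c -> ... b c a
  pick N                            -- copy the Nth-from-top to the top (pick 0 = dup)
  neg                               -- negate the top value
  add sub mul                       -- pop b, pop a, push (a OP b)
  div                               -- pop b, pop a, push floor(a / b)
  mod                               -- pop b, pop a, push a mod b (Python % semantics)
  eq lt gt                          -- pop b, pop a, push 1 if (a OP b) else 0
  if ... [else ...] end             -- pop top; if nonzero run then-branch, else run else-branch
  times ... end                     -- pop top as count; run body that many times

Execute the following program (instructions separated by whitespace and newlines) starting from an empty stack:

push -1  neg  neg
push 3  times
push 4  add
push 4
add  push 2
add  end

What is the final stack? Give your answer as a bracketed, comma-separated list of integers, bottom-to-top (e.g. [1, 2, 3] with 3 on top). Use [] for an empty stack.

Answer: [29]

Derivation:
After 'push -1': [-1]
After 'neg': [1]
After 'neg': [-1]
After 'push 3': [-1, 3]
After 'times': [-1]
After 'push 4': [-1, 4]
After 'add': [3]
After 'push 4': [3, 4]
After 'add': [7]
After 'push 2': [7, 2]
After 'add': [9]
After 'push 4': [9, 4]
After 'add': [13]
After 'push 4': [13, 4]
After 'add': [17]
After 'push 2': [17, 2]
After 'add': [19]
After 'push 4': [19, 4]
After 'add': [23]
After 'push 4': [23, 4]
After 'add': [27]
After 'push 2': [27, 2]
After 'add': [29]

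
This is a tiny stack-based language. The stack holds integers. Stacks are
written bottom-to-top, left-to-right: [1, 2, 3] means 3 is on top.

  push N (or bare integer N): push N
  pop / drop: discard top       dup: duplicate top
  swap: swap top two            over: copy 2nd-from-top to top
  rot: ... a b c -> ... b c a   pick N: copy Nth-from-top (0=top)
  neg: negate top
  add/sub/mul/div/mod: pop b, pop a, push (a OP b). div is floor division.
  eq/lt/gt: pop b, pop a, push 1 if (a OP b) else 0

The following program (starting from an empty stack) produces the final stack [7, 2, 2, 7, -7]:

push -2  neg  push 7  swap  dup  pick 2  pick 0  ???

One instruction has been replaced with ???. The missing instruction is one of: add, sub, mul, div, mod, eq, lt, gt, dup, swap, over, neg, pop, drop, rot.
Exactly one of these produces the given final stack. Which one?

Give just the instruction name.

Answer: neg

Derivation:
Stack before ???: [7, 2, 2, 7, 7]
Stack after ???:  [7, 2, 2, 7, -7]
The instruction that transforms [7, 2, 2, 7, 7] -> [7, 2, 2, 7, -7] is: neg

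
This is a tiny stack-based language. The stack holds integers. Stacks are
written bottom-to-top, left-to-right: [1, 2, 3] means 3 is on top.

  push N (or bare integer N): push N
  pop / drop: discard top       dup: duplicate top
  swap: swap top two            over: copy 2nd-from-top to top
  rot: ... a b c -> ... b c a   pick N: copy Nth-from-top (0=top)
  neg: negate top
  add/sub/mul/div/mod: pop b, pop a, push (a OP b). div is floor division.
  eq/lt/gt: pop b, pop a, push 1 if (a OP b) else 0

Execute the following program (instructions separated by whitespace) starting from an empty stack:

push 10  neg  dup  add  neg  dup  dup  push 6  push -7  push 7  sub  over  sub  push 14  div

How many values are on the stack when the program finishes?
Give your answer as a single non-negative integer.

Answer: 5

Derivation:
After 'push 10': stack = [10] (depth 1)
After 'neg': stack = [-10] (depth 1)
After 'dup': stack = [-10, -10] (depth 2)
After 'add': stack = [-20] (depth 1)
After 'neg': stack = [20] (depth 1)
After 'dup': stack = [20, 20] (depth 2)
After 'dup': stack = [20, 20, 20] (depth 3)
After 'push 6': stack = [20, 20, 20, 6] (depth 4)
After 'push -7': stack = [20, 20, 20, 6, -7] (depth 5)
After 'push 7': stack = [20, 20, 20, 6, -7, 7] (depth 6)
After 'sub': stack = [20, 20, 20, 6, -14] (depth 5)
After 'over': stack = [20, 20, 20, 6, -14, 6] (depth 6)
After 'sub': stack = [20, 20, 20, 6, -20] (depth 5)
After 'push 14': stack = [20, 20, 20, 6, -20, 14] (depth 6)
After 'div': stack = [20, 20, 20, 6, -2] (depth 5)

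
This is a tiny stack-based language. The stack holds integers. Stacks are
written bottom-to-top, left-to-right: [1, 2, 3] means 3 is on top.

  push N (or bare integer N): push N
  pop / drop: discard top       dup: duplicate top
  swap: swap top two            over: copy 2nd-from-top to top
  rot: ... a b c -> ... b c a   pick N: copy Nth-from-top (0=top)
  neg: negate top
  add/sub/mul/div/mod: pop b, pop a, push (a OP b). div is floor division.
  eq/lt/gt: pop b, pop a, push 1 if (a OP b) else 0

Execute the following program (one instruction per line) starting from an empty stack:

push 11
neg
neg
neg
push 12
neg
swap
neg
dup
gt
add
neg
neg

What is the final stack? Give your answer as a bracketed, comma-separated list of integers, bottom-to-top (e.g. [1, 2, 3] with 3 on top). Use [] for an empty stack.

After 'push 11': [11]
After 'neg': [-11]
After 'neg': [11]
After 'neg': [-11]
After 'push 12': [-11, 12]
After 'neg': [-11, -12]
After 'swap': [-12, -11]
After 'neg': [-12, 11]
After 'dup': [-12, 11, 11]
After 'gt': [-12, 0]
After 'add': [-12]
After 'neg': [12]
After 'neg': [-12]

Answer: [-12]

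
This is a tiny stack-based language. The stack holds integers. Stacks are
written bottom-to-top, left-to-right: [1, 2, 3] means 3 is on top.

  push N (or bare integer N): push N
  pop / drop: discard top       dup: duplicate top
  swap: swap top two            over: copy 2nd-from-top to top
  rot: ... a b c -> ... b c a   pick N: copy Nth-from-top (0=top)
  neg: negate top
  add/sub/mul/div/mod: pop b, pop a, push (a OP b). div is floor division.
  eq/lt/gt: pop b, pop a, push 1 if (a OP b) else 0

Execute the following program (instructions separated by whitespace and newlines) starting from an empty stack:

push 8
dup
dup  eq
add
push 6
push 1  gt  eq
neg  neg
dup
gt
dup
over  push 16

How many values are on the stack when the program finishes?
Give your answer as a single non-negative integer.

After 'push 8': stack = [8] (depth 1)
After 'dup': stack = [8, 8] (depth 2)
After 'dup': stack = [8, 8, 8] (depth 3)
After 'eq': stack = [8, 1] (depth 2)
After 'add': stack = [9] (depth 1)
After 'push 6': stack = [9, 6] (depth 2)
After 'push 1': stack = [9, 6, 1] (depth 3)
After 'gt': stack = [9, 1] (depth 2)
After 'eq': stack = [0] (depth 1)
After 'neg': stack = [0] (depth 1)
After 'neg': stack = [0] (depth 1)
After 'dup': stack = [0, 0] (depth 2)
After 'gt': stack = [0] (depth 1)
After 'dup': stack = [0, 0] (depth 2)
After 'over': stack = [0, 0, 0] (depth 3)
After 'push 16': stack = [0, 0, 0, 16] (depth 4)

Answer: 4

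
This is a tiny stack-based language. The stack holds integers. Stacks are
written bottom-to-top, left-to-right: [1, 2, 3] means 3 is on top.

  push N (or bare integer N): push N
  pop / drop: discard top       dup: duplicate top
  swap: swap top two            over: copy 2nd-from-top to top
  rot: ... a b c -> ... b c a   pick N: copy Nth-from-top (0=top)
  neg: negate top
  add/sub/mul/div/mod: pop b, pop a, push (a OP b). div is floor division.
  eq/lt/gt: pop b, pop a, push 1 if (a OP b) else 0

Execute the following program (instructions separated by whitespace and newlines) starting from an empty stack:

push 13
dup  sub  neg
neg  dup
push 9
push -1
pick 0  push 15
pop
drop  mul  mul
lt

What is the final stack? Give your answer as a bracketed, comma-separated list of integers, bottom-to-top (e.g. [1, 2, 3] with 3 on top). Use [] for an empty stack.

Answer: [0]

Derivation:
After 'push 13': [13]
After 'dup': [13, 13]
After 'sub': [0]
After 'neg': [0]
After 'neg': [0]
After 'dup': [0, 0]
After 'push 9': [0, 0, 9]
After 'push -1': [0, 0, 9, -1]
After 'pick 0': [0, 0, 9, -1, -1]
After 'push 15': [0, 0, 9, -1, -1, 15]
After 'pop': [0, 0, 9, -1, -1]
After 'drop': [0, 0, 9, -1]
After 'mul': [0, 0, -9]
After 'mul': [0, 0]
After 'lt': [0]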